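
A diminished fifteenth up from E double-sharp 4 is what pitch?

For a fifteenth the letter name doesn't change: still E, two octaves up.
Moving 23 semitones up from E##4 (the size of a diminished fifteenth) reaches E#6.

E sharp 6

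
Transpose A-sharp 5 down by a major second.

G-sharp 5

Two letter names down from A: G.
A major second is 2 semitones; 2 semitones down from A#5 gives G#5.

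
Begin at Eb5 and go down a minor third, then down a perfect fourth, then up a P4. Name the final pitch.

C5

A minor third down from Eb5 is C5.
A perfect fourth down from C5 is G4.
Up a perfect fourth from G4: C5 (5 semitones up).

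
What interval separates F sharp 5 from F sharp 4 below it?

Descending from F#5 to F#4 is the same interval as ascending F#4 to F#5.
F to F is the same letter name, plus an octave, so the interval is some kind of octave.
The perfect octave spans 12 semitones, and F#4 to F#5 is exactly 12 semitones — so this is a perfect octave.

perfect octave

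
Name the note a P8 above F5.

For an octave the letter name doesn't change: still F, an octave up.
Moving 12 semitones up from F5 (the size of a perfect octave) reaches F6.

F6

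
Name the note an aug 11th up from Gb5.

Four letters up from G (plus an octave) reaches C.
An augmented eleventh is 18 semitones; 18 semitones up from Gb5 gives C7.

C7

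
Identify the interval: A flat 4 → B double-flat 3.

major seventh

Descending from Ab4 to Bbb3 is the same interval as ascending Bbb3 to Ab4.
B to A spans seven letter names (B-C-D-E-F-G-A), so the interval is some kind of seventh.
The major seventh spans 11 semitones, and Bbb3 to Ab4 is exactly 11 semitones — so this is a major seventh.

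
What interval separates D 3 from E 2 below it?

m7

Descending from D3 to E2 is the same interval as ascending E2 to D3.
E to D spans seven letter names (E-F-G-A-B-C-D) — that makes it a seventh of some quality.
At 10 semitones, E2→D3 falls one short of a major seventh: minor.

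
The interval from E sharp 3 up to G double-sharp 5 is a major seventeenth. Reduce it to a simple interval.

major third

Each octave removed subtracts seven from the number: 17 − 14 = 3.
That makes a major seventeenth a compound major third — 2 octaves plus a major third.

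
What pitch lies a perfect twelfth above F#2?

Five letters up from F (plus an octave) reaches C.
Moving 19 semitones up from F#2 (the size of a perfect twelfth) reaches C#4.

C#4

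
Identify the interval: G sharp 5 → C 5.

Descending from G#5 to C5 is the same interval as ascending C5 to G#5.
C to G spans five letter names (C-D-E-F-G) — that makes it a fifth of some quality.
The perfect fifth is 7 semitones; here we have 8, one semitone wider: augmented.

augmented fifth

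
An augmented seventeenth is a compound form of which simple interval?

augmented third

Each octave removed subtracts seven from the number: 17 − 14 = 3.
So an augmented seventeenth is 2 octaves plus an augmented third. The quality is unchanged.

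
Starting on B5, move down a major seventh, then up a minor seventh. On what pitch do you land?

Bb5

B5 down a major seventh → C5 (11 semitones).
A minor seventh up from C5 is Bb5.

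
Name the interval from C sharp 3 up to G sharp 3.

perfect fifth

C to G spans five letter names (C-D-E-F-G): a fifth.
Counting semitones, C#3→G#3 is 7, which is the perfect fifth.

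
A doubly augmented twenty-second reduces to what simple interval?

Take out 2 octaves (14 from the number): 22 − 14 = 8.
So a doubly augmented twenty-second is 2 octaves plus a doubly augmented octave. The quality is unchanged.

AA8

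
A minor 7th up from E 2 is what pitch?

D 3

Seven letter names up from E: D.
A minor seventh is 10 semitones; 10 semitones up from E2 gives D3.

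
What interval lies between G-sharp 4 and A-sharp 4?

G to A spans two letter names (G-A) — that makes it a second of some quality.
G#4 to A#4 is 2 semitones, matching the major second exactly, so the quality is major.

M2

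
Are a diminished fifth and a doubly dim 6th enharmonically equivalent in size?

Yes

Both span 6 semitones: a diminished fifth and a doubly diminished sixth are the same chromatic distance.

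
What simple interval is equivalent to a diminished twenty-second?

diminished 8th

Each octave removed subtracts seven from the number: 22 − 14 = 8.
That makes a diminished twenty-second a compound diminished octave — 2 octaves plus a diminished octave.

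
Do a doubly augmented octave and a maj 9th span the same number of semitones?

A doubly augmented octave spans 14 semitones, and a major ninth also spans 14 semitones — they're enharmonic.

Yes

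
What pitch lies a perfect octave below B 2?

B 1

For an octave the letter name doesn't change: still B, an octave down.
A perfect octave is 12 semitones; 12 semitones down from B2 gives B1.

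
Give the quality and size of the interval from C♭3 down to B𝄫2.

Descending from Cb3 to Bbb2 is the same interval as ascending Bbb2 to Cb3.
B to C spans two letter names (B-C), so the interval is some kind of second.
Bbb2 to Cb3 is 2 semitones, matching the major second exactly, so the quality is major.

major 2nd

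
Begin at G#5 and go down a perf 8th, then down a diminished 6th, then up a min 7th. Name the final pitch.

G#5 down a perfect octave → G#4 (12 semitones).
Down a diminished sixth from G#4: B##3 (7 semitones down).
A minor seventh up from B##3 is A##4.

A##4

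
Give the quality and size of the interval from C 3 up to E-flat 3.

minor third

C to E spans three letter names (C-D-E), so the interval is some kind of third.
A major third would be 4 semitones, but C3 to Eb3 is 3 — one semitone narrower, making it a minor third.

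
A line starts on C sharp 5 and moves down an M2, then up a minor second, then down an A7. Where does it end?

D double-flat 4

C#5 down a major second → B4 (2 semitones).
A minor second up from B4 is C5.
C5 down an augmented seventh → Dbb4 (12 semitones).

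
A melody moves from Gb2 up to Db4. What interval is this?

G to D spans five letter names (G-A-B-C-D), plus an octave, so the interval is some kind of twelfth.
Gb2 to Db4 is 19 semitones, matching the perfect twelfth exactly, so the quality is perfect.
(Equivalently, a compound perfect fifth: a perfect fifth plus an octave.)

perfect twelfth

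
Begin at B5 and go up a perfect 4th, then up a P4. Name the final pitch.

B5 up a perfect fourth → E6 (5 semitones).
A perfect fourth up from E6 is A6.

A6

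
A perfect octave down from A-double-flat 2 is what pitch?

A-double-flat 1

For an octave the letter name doesn't change: still A, an octave down.
Moving 12 semitones down from Abb2 (the size of a perfect octave) reaches Abb1.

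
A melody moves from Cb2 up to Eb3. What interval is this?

C to E spans three letter names (C-D-E), plus an octave: a tenth.
Counting semitones, Cb2→Eb3 is 16, which is the major tenth.
(Equivalently, a compound major third: a major third plus an octave.)

major tenth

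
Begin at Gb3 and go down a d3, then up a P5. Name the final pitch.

Gb3 down a diminished third → E3 (2 semitones).
E3 up a perfect fifth → B3 (7 semitones).

B3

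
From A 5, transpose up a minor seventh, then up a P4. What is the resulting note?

A5 up a minor seventh → G6 (10 semitones).
Up a perfect fourth from G6: C7 (5 semitones up).

C 7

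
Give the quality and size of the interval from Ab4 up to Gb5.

minor seventh

A to G spans seven letter names (A-B-C-D-E-F-G), so the interval is some kind of seventh.
At 10 semitones, Ab4→Gb5 falls one short of a major seventh: minor.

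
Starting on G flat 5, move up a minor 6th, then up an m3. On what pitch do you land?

G double-flat 6

Gb5 up a minor sixth → Ebb6 (8 semitones).
Ebb6 up a minor third → Gbb6 (3 semitones).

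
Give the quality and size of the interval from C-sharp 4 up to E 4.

minor third

C to E spans three letter names (C-D-E) — that makes it a third of some quality.
C#4 to E4 is 3 semitones, a half step short of the major third (4), so this is minor.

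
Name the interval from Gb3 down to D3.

diminished 4th

Descending from Gb3 to D3 is the same interval as ascending D3 to Gb3.
D to G spans four letter names (D-E-F-G), so the interval is some kind of fourth.
A perfect fourth would be 5 semitones; D3 to Gb3 is 4, one semitone narrower, so the interval is diminished.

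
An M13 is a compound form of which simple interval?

major 6th

Take out an octave (7 from the number): 13 − 7 = 6.
So a major thirteenth is an octave plus a major sixth. The quality is unchanged.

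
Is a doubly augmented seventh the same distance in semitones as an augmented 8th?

A doubly augmented seventh spans 13 semitones, and an augmented octave also spans 13 semitones — they're enharmonic.

Yes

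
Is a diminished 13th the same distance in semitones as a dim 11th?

A diminished thirteenth is 19 semitones but a diminished eleventh is 16 semitones — different sizes.

No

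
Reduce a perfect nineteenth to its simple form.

P5

Subtracting seven from the interval number removes an octave: 19 − 14 = 5.
Quality carries through unchanged, so the simple form is a perfect fifth.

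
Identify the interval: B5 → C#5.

m7

Descending from B5 to C#5 is the same interval as ascending C#5 to B5.
C to B spans seven letter names (C-D-E-F-G-A-B), so the interval is some kind of seventh.
A major seventh would be 11 semitones, but C#5 to B5 is 10 — one semitone narrower, making it a minor seventh.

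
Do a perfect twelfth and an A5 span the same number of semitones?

No

19 semitones (perfect twelfth) vs 8 semitones (augmented fifth): not equal.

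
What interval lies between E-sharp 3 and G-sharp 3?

minor third

E to G spans three letter names (E-F-G) — that makes it a third of some quality.
E#3 to G#3 is 3 semitones, a half step short of the major third (4), so this is minor.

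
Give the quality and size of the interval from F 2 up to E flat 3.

minor seventh

F to E spans seven letter names (F-G-A-B-C-D-E), so the interval is some kind of seventh.
F2 to Eb3 is 10 semitones, a half step short of the major seventh (11), so this is minor.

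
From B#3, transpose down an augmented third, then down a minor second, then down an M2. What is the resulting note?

E3

An augmented third down from B#3 is G3.
Down a minor second from G3: F#3 (1 semitone down).
F#3 down a major second → E3 (2 semitones).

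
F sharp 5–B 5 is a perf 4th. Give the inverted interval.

Inverted interval numbers add to nine, so a fourth pairs with a fifth (4 + 5 = 9).
And perfect stays perfect under inversion, so we get a perfect fifth.

perfect 5th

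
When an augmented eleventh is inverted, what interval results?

First reduce the compound augmented eleventh to its simple form, an augmented fourth.
The rule of nine gives the new number: 9 − 4 = 5, so a fourth becomes a fifth.
The quality also flips — augmented becomes diminished — giving a diminished fifth.

diminished fifth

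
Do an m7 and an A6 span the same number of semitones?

Both span 10 semitones: a minor seventh and an augmented sixth are the same chromatic distance.

Yes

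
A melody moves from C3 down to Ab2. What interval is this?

Descending from C3 to Ab2 is the same interval as ascending Ab2 to C3.
A to C spans three letter names (A-B-C) — that makes it a third of some quality.
Counting semitones, Ab2→C3 is 4, which is the major third.

M3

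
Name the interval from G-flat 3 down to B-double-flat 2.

major 6th

Descending from Gb3 to Bbb2 is the same interval as ascending Bbb2 to Gb3.
B to G spans six letter names (B-C-D-E-F-G): a sixth.
Counting semitones, Bbb2→Gb3 is 9, which is the major sixth.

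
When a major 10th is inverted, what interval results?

First reduce the compound major tenth to its simple form, a major third.
The rule of nine gives the new number: 9 − 3 = 6, so a third becomes a sixth.
The quality also flips — major becomes minor — giving a minor sixth.

minor 6th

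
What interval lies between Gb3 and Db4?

G to D spans five letter names (G-A-B-C-D) — that makes it a fifth of some quality.
Counting semitones, Gb3→Db4 is 7, which is the perfect fifth.

perfect fifth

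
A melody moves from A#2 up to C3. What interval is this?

d3

A to C spans three letter names (A-B-C): a third.
The major third is 4 semitones; here we have 2, two semitones narrower: diminished.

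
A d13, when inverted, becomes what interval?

A3

First reduce the compound diminished thirteenth to its simple form, a diminished sixth.
The rule of nine gives the new number: 9 − 6 = 3, so a sixth becomes a third.
The quality also flips — diminished becomes augmented — giving an augmented third.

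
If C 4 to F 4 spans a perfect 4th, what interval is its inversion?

perfect 5th

Inverted interval numbers add to nine, so a fourth pairs with a fifth (4 + 5 = 9).
And perfect stays perfect under inversion, so we get a perfect fifth.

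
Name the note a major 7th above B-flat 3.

The seventh takes the letter from B up to A.
A major seventh spans 11 semitones, so from Bb3 the target pitch is A4.

A 4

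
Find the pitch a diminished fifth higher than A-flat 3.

E-double-flat 4

Counting five letter names up from A lands on E.
A diminished fifth spans 6 semitones, so from Ab3 the target pitch is Ebb4.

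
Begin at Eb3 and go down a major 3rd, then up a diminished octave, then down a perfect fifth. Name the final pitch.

Fbb3

Eb3 down a major third → Cb3 (4 semitones).
A diminished octave up from Cb3 is Cbb4.
Cbb4 down a perfect fifth → Fbb3 (7 semitones).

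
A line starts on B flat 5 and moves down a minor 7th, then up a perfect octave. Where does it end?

A minor seventh down from Bb5 is C5.
Up a perfect octave from C5: C6 (12 semitones up).

C 6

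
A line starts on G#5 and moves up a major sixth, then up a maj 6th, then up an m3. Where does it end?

Up a major sixth from G#5: E#6 (9 semitones up).
E#6 up a major sixth → C##7 (9 semitones).
A minor third up from C##7 is E#7.

E#7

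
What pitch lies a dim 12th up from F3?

Cb5

Five letters up from F (plus an octave) reaches C.
Moving 18 semitones up from F3 (the size of a diminished twelfth) reaches Cb5.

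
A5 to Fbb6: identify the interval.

A to F spans six letter names (A-B-C-D-E-F), so the interval is some kind of sixth.
A5 to Fbb6 spans 6 semitones — three semitones narrower than the major sixth (9) — giving a doubly diminished sixth.

doubly diminished sixth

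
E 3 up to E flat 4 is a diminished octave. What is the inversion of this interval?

The rule of nine gives the new number: 9 − 8 = 1, so an octave becomes a unison.
And diminished becomes augmented under inversion, so we get an augmented unison.

augmented 1st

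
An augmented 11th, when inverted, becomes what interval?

First reduce the compound augmented eleventh to its simple form, an augmented fourth.
Inverted interval numbers add to nine, so a fourth pairs with a fifth (4 + 5 = 9).
Quality inverts too: augmented becomes diminished. That makes the inversion a diminished fifth.

diminished fifth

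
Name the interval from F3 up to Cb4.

F to C spans five letter names (F-G-A-B-C): a fifth.
F3 to Cb4 spans 6 semitones — one semitone narrower than the perfect fifth (7) — giving a diminished fifth.

diminished 5th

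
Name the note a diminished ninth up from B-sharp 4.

C 6

Counting two letter names plus an octave up from B lands on C.
A diminished ninth spans 12 semitones, so from B#4 the target pitch is C6.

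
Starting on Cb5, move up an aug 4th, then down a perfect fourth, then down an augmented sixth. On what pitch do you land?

Cb5 up an augmented fourth → F5 (6 semitones).
F5 down a perfect fourth → C5 (5 semitones).
Down an augmented sixth from C5: Ebb4 (10 semitones down).

Ebb4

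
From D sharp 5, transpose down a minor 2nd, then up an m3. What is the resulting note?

E sharp 5

Down a minor second from D#5: C##5 (1 semitone down).
A minor third up from C##5 is E#5.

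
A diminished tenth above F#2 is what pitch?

The tenth's letter: F up three letter names plus an octave → A.
Moving 14 semitones up from F#2 (the size of a diminished tenth) reaches Ab3.

Ab3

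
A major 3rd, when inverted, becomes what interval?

minor 6th

Interval numbers invert to sum to nine: 3 + 6 = 9, so a third inverts to a sixth.
And major becomes minor under inversion, so we get a minor sixth.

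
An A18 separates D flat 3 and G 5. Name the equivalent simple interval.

A4

Take out 2 octaves (14 from the number): 18 − 14 = 4.
Quality carries through unchanged, so the simple form is an augmented fourth.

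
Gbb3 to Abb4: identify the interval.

major ninth

G to A spans two letter names (G-A), plus an octave, so the interval is some kind of ninth.
Gbb3 to Abb4 is 14 semitones, matching the major ninth exactly, so the quality is major.
(Equivalently, a compound major second: a major second plus an octave.)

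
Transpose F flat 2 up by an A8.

For an octave the letter name doesn't change: still F, an octave up.
An augmented octave spans 13 semitones, so from Fb2 the target pitch is F3.

F 3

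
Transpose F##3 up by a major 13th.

D##5

Counting six letter names plus an octave up from F lands on D.
A major thirteenth is 21 semitones; 21 semitones up from F##3 gives D##5.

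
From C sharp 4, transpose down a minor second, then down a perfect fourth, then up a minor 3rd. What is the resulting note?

A sharp 3

C#4 down a minor second → B#3 (1 semitone).
B#3 down a perfect fourth → F##3 (5 semitones).
A minor third up from F##3 is A#3.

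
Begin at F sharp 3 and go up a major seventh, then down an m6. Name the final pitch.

F#3 up a major seventh → E#4 (11 semitones).
A minor sixth down from E#4 is G##3.

G double-sharp 3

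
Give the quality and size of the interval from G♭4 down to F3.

Descending from Gb4 to F3 is the same interval as ascending F3 to Gb4.
F to G spans two letter names (F-G), plus an octave — that makes it a ninth of some quality.
A major ninth would be 14 semitones, but F3 to Gb4 is 13 — one semitone narrower, making it a minor ninth.
(Equivalently, a compound minor second: a minor second plus an octave.)

minor ninth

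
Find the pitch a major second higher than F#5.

The second takes the letter from F up to G.
A major second is 2 semitones; 2 semitones up from F#5 gives G#5.

G#5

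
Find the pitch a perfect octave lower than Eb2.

Eb1

The letter stays E (same as the start), shifted an octave down.
Moving 12 semitones down from Eb2 (the size of a perfect octave) reaches Eb1.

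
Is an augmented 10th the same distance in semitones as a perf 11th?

An augmented tenth = 17 semitones = a perfect eleventh; enharmonically equal.

Yes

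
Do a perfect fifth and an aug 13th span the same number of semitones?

7 semitones (perfect fifth) vs 22 semitones (augmented thirteenth): not equal.

No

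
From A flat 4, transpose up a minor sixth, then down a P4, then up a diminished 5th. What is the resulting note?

G double-flat 5

A minor sixth up from Ab4 is Fb5.
A perfect fourth down from Fb5 is Cb5.
Cb5 up a diminished fifth → Gbb5 (6 semitones).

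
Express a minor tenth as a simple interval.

Subtracting seven from the interval number removes an octave: 10 − 7 = 3.
So a minor tenth is an octave plus a minor third. The quality is unchanged.

m3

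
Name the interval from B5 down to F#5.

perfect fourth

Descending from B5 to F#5 is the same interval as ascending F#5 to B5.
F to B spans four letter names (F-G-A-B), so the interval is some kind of fourth.
F#5 to B5 is 5 semitones, matching the perfect fourth exactly, so the quality is perfect.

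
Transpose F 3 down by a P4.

C 3

Counting four letter names down from F lands on C.
A perfect fourth spans 5 semitones, so from F3 the target pitch is C3.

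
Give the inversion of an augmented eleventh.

First reduce the compound augmented eleventh to its simple form, an augmented fourth.
Inverted interval numbers add to nine, so a fourth pairs with a fifth (4 + 5 = 9).
And augmented becomes diminished under inversion, so we get a diminished fifth.

diminished 5th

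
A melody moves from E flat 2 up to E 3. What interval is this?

E to E is the same letter name, plus an octave, so the interval is some kind of octave.
The perfect octave is 12 semitones; here we have 13, one semitone wider: augmented.

augmented octave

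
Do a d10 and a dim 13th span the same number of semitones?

14 semitones (diminished tenth) vs 19 semitones (diminished thirteenth): not equal.

No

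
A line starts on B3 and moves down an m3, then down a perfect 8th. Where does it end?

Down a minor third from B3: G#3 (3 semitones down).
Down a perfect octave from G#3: G#2 (12 semitones down).

G#2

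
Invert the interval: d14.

A2

First reduce the compound diminished fourteenth to its simple form, a diminished seventh.
Interval numbers invert to sum to nine: 7 + 2 = 9, so a seventh inverts to a second.
The quality also flips — diminished becomes augmented — giving an augmented second.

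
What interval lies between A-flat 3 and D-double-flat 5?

d11

A to D spans four letter names (A-B-C-D), plus an octave: an eleventh.
Ab3 to Dbb5 spans 16 semitones — one semitone narrower than the perfect eleventh (17) — giving a diminished eleventh.
(Equivalently, a compound diminished fourth: a diminished fourth plus an octave.)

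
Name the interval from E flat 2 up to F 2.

M2

E to F spans two letter names (E-F), so the interval is some kind of second.
Eb2 to F2 is 2 semitones, matching the major second exactly, so the quality is major.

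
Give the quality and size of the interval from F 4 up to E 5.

major seventh

F to E spans seven letter names (F-G-A-B-C-D-E), so the interval is some kind of seventh.
F4 to E5 is 11 semitones, matching the major seventh exactly, so the quality is major.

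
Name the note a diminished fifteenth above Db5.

Dbb7

For a fifteenth the letter name doesn't change: still D, two octaves up.
A diminished fifteenth spans 23 semitones, so from Db5 the target pitch is Dbb7.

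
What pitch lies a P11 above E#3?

Four letters up from E (plus an octave) reaches A.
Moving 17 semitones up from E#3 (the size of a perfect eleventh) reaches A#4.

A#4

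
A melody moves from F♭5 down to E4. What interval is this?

Descending from Fb5 to E4 is the same interval as ascending E4 to Fb5.
E to F spans two letter names (E-F), plus an octave — that makes it a ninth of some quality.
A major ninth would be 14 semitones; E4 to Fb5 is 12, two semitones narrower, so the interval is diminished.

diminished ninth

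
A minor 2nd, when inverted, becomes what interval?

The rule of nine gives the new number: 9 − 2 = 7, so a second becomes a seventh.
The quality also flips — minor becomes major — giving a major seventh.

major 7th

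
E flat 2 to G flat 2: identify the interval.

E to G spans three letter names (E-F-G) — that makes it a third of some quality.
At 3 semitones, Eb2→Gb2 falls one short of a major third: minor.

m3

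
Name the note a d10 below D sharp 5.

Counting three letter names plus an octave down from D lands on B.
A diminished tenth spans 14 semitones, so from D#5 the target pitch is B##3.

B double-sharp 3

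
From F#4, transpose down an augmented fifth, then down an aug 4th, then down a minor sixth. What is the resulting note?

Ab2

An augmented fifth down from F#4 is Bb3.
An augmented fourth down from Bb3 is Fb3.
A minor sixth down from Fb3 is Ab2.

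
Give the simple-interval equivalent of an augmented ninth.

A2

Subtracting seven from the interval number removes an octave: 9 − 7 = 2.
Quality carries through unchanged, so the simple form is an augmented second.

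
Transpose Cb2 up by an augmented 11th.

Four letters up from C (plus an octave) reaches F.
Moving 18 semitones up from Cb2 (the size of an augmented eleventh) reaches F3.

F3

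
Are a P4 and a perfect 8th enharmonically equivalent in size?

A perfect fourth spans 5 semitones; a perfect octave spans 12 semitones. They differ by 7.

No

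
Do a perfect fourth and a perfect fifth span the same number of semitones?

A perfect fourth is 5 semitones but a perfect fifth is 7 semitones — different sizes.

No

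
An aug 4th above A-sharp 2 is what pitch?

Counting four letter names up from A lands on D.
An augmented fourth spans 6 semitones, so from A#2 the target pitch is D##3.

D-double-sharp 3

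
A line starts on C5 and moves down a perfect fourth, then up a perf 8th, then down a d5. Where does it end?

C#5

A perfect fourth down from C5 is G4.
G4 up a perfect octave → G5 (12 semitones).
A diminished fifth down from G5 is C#5.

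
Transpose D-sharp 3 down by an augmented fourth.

A 2

The fourth takes the letter from D down to A.
An augmented fourth spans 6 semitones, so from D#3 the target pitch is A2.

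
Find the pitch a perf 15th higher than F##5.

For a fifteenth the letter name doesn't change: still F, two octaves up.
A perfect fifteenth spans 24 semitones, so from F##5 the target pitch is F##7.

F##7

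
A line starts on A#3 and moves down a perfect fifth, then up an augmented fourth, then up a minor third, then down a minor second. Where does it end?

A#3 down a perfect fifth → D#3 (7 semitones).
D#3 up an augmented fourth → G##3 (6 semitones).
Up a minor third from G##3: B#3 (3 semitones up).
B#3 down a minor second → A##3 (1 semitone).

A##3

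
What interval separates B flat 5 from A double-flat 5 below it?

Descending from Bb5 to Abb5 is the same interval as ascending Abb5 to Bb5.
A to B spans two letter names (A-B), so the interval is some kind of second.
Abb5 to Bb5 spans 3 semitones — one semitone wider than the major second (2) — giving an augmented second.

augmented 2nd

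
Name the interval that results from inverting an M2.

minor 7th

Inverted interval numbers add to nine, so a second pairs with a seventh (2 + 7 = 9).
The quality also flips — major becomes minor — giving a minor seventh.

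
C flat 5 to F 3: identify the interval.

Descending from Cb5 to F3 is the same interval as ascending F3 to Cb5.
F to C spans five letter names (F-G-A-B-C), plus an octave: a twelfth.
The perfect twelfth is 19 semitones; here we have 18, one semitone narrower: diminished.
(Equivalently, a compound diminished fifth: a diminished fifth plus an octave.)

diminished twelfth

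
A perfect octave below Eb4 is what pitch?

An octave keeps the letter name E, an octave down from E.
A perfect octave spans 12 semitones, so from Eb4 the target pitch is Eb3.

Eb3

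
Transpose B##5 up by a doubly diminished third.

Three letter names up from B: D.
A doubly diminished third is 1 semitone; 1 semitone up from B##5 gives D6.

D6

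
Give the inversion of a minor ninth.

major 7th

First reduce the compound minor ninth to its simple form, a minor second.
The rule of nine gives the new number: 9 − 2 = 7, so a second becomes a seventh.
Quality inverts too: minor becomes major. That makes the inversion a major seventh.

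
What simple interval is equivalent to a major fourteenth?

major 7th

Subtracting seven from the interval number removes an octave: 14 − 7 = 7.
Quality carries through unchanged, so the simple form is a major seventh.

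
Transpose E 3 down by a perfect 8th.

E 2

An octave keeps the letter name E, an octave down from E.
A perfect octave spans 12 semitones, so from E3 the target pitch is E2.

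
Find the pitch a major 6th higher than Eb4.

C5

Six letter names up from E: C.
Moving 9 semitones up from Eb4 (the size of a major sixth) reaches C5.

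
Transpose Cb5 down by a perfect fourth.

Gb4

Counting four letter names down from C lands on G.
A perfect fourth is 5 semitones; 5 semitones down from Cb5 gives Gb4.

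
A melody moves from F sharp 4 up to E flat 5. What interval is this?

F to E spans seven letter names (F-G-A-B-C-D-E) — that makes it a seventh of some quality.
The major seventh is 11 semitones; here we have 9, two semitones narrower: diminished.

diminished seventh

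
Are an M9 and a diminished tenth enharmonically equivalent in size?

Yes

A major ninth spans 14 semitones, and a diminished tenth also spans 14 semitones — they're enharmonic.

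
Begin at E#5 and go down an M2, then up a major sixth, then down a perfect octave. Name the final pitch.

E#5 down a major second → D#5 (2 semitones).
D#5 up a major sixth → B#5 (9 semitones).
B#5 down a perfect octave → B#4 (12 semitones).

B#4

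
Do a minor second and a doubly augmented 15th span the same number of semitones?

A minor second spans 1 semitone; a doubly augmented fifteenth spans 26 semitones. They differ by 25.

No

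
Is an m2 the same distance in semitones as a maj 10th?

A minor second spans 1 semitone; a major tenth spans 16 semitones. They differ by 15.

No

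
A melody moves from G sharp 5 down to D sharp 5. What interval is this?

perfect fourth

Descending from G#5 to D#5 is the same interval as ascending D#5 to G#5.
D to G spans four letter names (D-E-F-G), so the interval is some kind of fourth.
D#5 to G#5 is 5 semitones, matching the perfect fourth exactly, so the quality is perfect.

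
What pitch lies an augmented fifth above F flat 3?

The fifth takes the letter from F up to C.
Moving 8 semitones up from Fb3 (the size of an augmented fifth) reaches C4.

C 4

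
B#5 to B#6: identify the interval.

B to B is the same letter name, plus an octave — that makes it an octave of some quality.
Counting semitones, B#5→B#6 is 12, which is the perfect octave.

P8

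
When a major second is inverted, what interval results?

m7

Inverted interval numbers add to nine, so a second pairs with a seventh (2 + 7 = 9).
The quality also flips — major becomes minor — giving a minor seventh.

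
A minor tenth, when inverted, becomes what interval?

M6

First reduce the compound minor tenth to its simple form, a minor third.
Interval numbers invert to sum to nine: 3 + 6 = 9, so a third inverts to a sixth.
The quality also flips — minor becomes major — giving a major sixth.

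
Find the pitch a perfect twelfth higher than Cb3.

Gb4

The twelfth's letter: C up five letter names plus an octave → G.
Moving 19 semitones up from Cb3 (the size of a perfect twelfth) reaches Gb4.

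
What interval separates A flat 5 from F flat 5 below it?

Descending from Ab5 to Fb5 is the same interval as ascending Fb5 to Ab5.
F to A spans three letter names (F-G-A), so the interval is some kind of third.
Fb5 to Ab5 is 4 semitones, matching the major third exactly, so the quality is major.

major third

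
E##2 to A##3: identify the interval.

E to A spans four letter names (E-F-G-A), plus an octave, so the interval is some kind of eleventh.
Counting semitones, E##2→A##3 is 17, which is the perfect eleventh.
(Equivalently, a compound perfect fourth: a perfect fourth plus an octave.)

perfect 11th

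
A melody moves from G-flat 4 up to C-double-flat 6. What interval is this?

G to C spans four letter names (G-A-B-C), plus an octave — that makes it an eleventh of some quality.
A perfect eleventh would be 17 semitones; Gb4 to Cbb6 is 16, one semitone narrower, so the interval is diminished.
(Equivalently, a compound diminished fourth: a diminished fourth plus an octave.)

diminished 11th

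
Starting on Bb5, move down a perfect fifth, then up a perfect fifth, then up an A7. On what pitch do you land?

Down a perfect fifth from Bb5: Eb5 (7 semitones down).
A perfect fifth up from Eb5 is Bb5.
Up an augmented seventh from Bb5: A#6 (12 semitones up).

A#6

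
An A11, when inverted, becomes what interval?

diminished 5th

First reduce the compound augmented eleventh to its simple form, an augmented fourth.
Interval numbers invert to sum to nine: 4 + 5 = 9, so a fourth inverts to a fifth.
Quality inverts too: augmented becomes diminished. That makes the inversion a diminished fifth.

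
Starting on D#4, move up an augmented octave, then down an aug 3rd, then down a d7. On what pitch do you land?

Up an augmented octave from D#4: D##5 (13 semitones up).
D##5 down an augmented third → B4 (5 semitones).
B4 down a diminished seventh → C##4 (9 semitones).

C##4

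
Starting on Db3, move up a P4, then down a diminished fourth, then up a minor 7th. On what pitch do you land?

Db3 up a perfect fourth → Gb3 (5 semitones).
Down a diminished fourth from Gb3: D3 (4 semitones down).
Up a minor seventh from D3: C4 (10 semitones up).

C4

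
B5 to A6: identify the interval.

B to A spans seven letter names (B-C-D-E-F-G-A): a seventh.
B5 to A6 is 10 semitones, a half step short of the major seventh (11), so this is minor.

minor 7th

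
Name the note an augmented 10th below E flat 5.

C double-flat 4

Counting three letter names plus an octave down from E lands on C.
Moving 17 semitones down from Eb5 (the size of an augmented tenth) reaches Cbb4.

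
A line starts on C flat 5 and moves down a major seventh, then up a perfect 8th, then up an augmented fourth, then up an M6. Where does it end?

E flat 6

A major seventh down from Cb5 is Dbb4.
Up a perfect octave from Dbb4: Dbb5 (12 semitones up).
Up an augmented fourth from Dbb5: Gb5 (6 semitones up).
A major sixth up from Gb5 is Eb6.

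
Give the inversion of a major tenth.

minor sixth

First reduce the compound major tenth to its simple form, a major third.
Interval numbers invert to sum to nine: 3 + 6 = 9, so a third inverts to a sixth.
And major becomes minor under inversion, so we get a minor sixth.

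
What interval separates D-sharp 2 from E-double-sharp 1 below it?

Descending from D#2 to E##1 is the same interval as ascending E##1 to D#2.
E to D spans seven letter names (E-F-G-A-B-C-D) — that makes it a seventh of some quality.
E##1 to D#2 spans 9 semitones — two semitones narrower than the major seventh (11) — giving a diminished seventh.

diminished seventh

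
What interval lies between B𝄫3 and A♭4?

B to A spans seven letter names (B-C-D-E-F-G-A), so the interval is some kind of seventh.
Bbb3 to Ab4 is 11 semitones, matching the major seventh exactly, so the quality is major.

major 7th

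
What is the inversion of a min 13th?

First reduce the compound minor thirteenth to its simple form, a minor sixth.
The rule of nine gives the new number: 9 − 6 = 3, so a sixth becomes a third.
And minor becomes major under inversion, so we get a major third.

major third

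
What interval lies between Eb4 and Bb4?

E to B spans five letter names (E-F-G-A-B), so the interval is some kind of fifth.
The perfect fifth spans 7 semitones, and Eb4 to Bb4 is exactly 7 semitones — so this is a perfect fifth.

perfect fifth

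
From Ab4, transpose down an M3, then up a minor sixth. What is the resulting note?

Dbb5

Down a major third from Ab4: Fb4 (4 semitones down).
Up a minor sixth from Fb4: Dbb5 (8 semitones up).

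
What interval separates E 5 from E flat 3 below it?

A15

Descending from E5 to Eb3 is the same interval as ascending Eb3 to E5.
E to E is the same letter name, plus 2 octaves, so the interval is some kind of fifteenth.
Eb3 to E5 spans 25 semitones — one semitone wider than the perfect fifteenth (24) — giving an augmented fifteenth.
(Equivalently, a compound augmented octave: an augmented octave plus an octave.)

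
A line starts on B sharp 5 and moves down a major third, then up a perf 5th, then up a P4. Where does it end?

Down a major third from B#5: G#5 (4 semitones down).
A perfect fifth up from G#5 is D#6.
D#6 up a perfect fourth → G#6 (5 semitones).

G sharp 6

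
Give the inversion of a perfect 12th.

First reduce the compound perfect twelfth to its simple form, a perfect fifth.
Inverted interval numbers add to nine, so a fifth pairs with a fourth (5 + 4 = 9).
And perfect stays perfect under inversion, so we get a perfect fourth.

perfect 4th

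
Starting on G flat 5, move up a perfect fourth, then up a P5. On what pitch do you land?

G flat 6

A perfect fourth up from Gb5 is Cb6.
Up a perfect fifth from Cb6: Gb6 (7 semitones up).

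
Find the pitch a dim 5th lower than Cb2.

F1

Counting five letter names down from C lands on F.
Moving 6 semitones down from Cb2 (the size of a diminished fifth) reaches F1.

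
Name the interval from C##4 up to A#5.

C to A spans six letter names (C-D-E-F-G-A), plus an octave, so the interval is some kind of thirteenth.
At 20 semitones, C##4→A#5 falls one short of a major thirteenth: minor.
(Equivalently, a compound minor sixth: a minor sixth plus an octave.)

minor thirteenth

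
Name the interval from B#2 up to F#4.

B to F spans five letter names (B-C-D-E-F), plus an octave: a twelfth.
The perfect twelfth is 19 semitones; here we have 18, one semitone narrower: diminished.
(Equivalently, a compound diminished fifth: a diminished fifth plus an octave.)

diminished twelfth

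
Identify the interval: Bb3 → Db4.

m3

B to D spans three letter names (B-C-D) — that makes it a third of some quality.
Bb3 to Db4 is 3 semitones, a half step short of the major third (4), so this is minor.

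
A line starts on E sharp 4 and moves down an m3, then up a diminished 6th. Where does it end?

Down a minor third from E#4: C##4 (3 semitones down).
A diminished sixth up from C##4 is A4.

A 4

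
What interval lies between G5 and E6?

major 6th

G to E spans six letter names (G-A-B-C-D-E): a sixth.
Counting semitones, G5→E6 is 9, which is the major sixth.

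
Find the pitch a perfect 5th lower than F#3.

B2

The fifth takes the letter from F down to B.
Moving 7 semitones down from F#3 (the size of a perfect fifth) reaches B2.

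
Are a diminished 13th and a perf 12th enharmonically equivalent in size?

A diminished thirteenth = 19 semitones = a perfect twelfth; enharmonically equal.

Yes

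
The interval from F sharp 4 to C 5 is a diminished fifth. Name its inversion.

Interval numbers invert to sum to nine: 5 + 4 = 9, so a fifth inverts to a fourth.
Quality inverts too: diminished becomes augmented. That makes the inversion an augmented fourth.

augmented fourth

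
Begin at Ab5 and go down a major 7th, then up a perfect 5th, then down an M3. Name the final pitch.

Dbb5

Down a major seventh from Ab5: Bbb4 (11 semitones down).
A perfect fifth up from Bbb4 is Fb5.
Down a major third from Fb5: Dbb5 (4 semitones down).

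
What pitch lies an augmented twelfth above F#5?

C##7

Counting five letter names plus an octave up from F lands on C.
An augmented twelfth spans 20 semitones, so from F#5 the target pitch is C##7.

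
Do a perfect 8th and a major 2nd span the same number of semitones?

No

A perfect octave is 12 semitones but a major second is 2 semitones — different sizes.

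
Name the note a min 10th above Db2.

Fb3

Counting three letter names plus an octave up from D lands on F.
Moving 15 semitones up from Db2 (the size of a minor tenth) reaches Fb3.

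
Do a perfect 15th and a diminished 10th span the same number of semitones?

No

A perfect fifteenth spans 24 semitones; a diminished tenth spans 14 semitones. They differ by 10.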